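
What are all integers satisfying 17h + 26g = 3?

Step 1: Compute gcd(17, 26) = 1.
Since 1 divides 3, solutions exist.

Step 2: Find a particular solution using extended Euclidean algorithm.
We get h₀ = -9, g₀ = 6.
Check: 17*-9 + 26*6 = 3 = 3 ✓

Step 3: Write the general solution.
h = -9 + (26/1)t = -9 + 26t
g = 6 - (17/1)t = 6 - 17t
for any integer t.

h = -9 + 26t, g = 6 - 17t for integer t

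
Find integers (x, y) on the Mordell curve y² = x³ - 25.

Try small integer x values and check whether x³ - 25 is a perfect square.
x = 5: x³ - 25 = 5³ - 25 = 125 - 25 = 100
Is 100 a perfect square? 10² = 100 ✓
So (x, y) = (5, -10) is a solution.

x = 5, y = -10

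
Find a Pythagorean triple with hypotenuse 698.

We need a² + b² = 698² = 487204.
Trying: 598² + 360² = 357604 + 129600 = 487204 ✓

(598, 360, 698)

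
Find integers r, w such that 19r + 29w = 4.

Step 1: Check solvability.
gcd(19, 29) = 1
Since 1 divides 4, solutions exist.

Step 2: Apply extended Euclidean algorithm to find gcd.
We find integers such that 19*x0 + 29*y0 = 1

Step 3: Scale the particular solution.
Multiply by 4/1 = 4:
r = -12, w = 8

Step 4: Verify.
19*(-12) + 29*(8) = 4 = 4 ✓

r = -12, w = 8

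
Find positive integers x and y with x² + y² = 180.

We need to find integers x, y > 0 such that x² + y² = 180.
Trying x = 6: y² = 180 - 6² = 180 - 36 = 144
y = 12
Check: 6² + 12² = 36 + 144 = 180 ✓

180 = 6² + 12²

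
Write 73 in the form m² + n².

We need to find integers m, n > 0 such that m² + n² = 73.
Trying m = 3: n² = 73 - 3² = 73 - 9 = 64
n = 8
Check: 3² + 8² = 9 + 64 = 73 ✓

73 = 3² + 8²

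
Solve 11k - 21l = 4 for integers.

Step 1: Check solvability.
gcd(11, 21) = 1
Since 1 divides 4, solutions exist.

Step 2: Apply extended Euclidean algorithm to find gcd.
We find integers such that 11*x0 + 21*y0 = 1

Step 3: Scale the particular solution.
Multiply by 4/1 = 4:
k = 8, l = 4

Step 4: Verify.
11*(8) - 21*(4) = 4 = 4 ✓

k = 8, l = 4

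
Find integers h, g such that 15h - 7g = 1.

Step 1: Check solvability.
gcd(15, 7) = 1
Since 1 divides 1, solutions exist.

Step 2: Apply extended Euclidean algorithm to find gcd.
We find integers such that 15*x0 + 7*y0 = 1

Step 3: Scale the particular solution.
Multiply by 1/1 = 1:
h = 1, g = 2

Step 4: Verify.
15*(1) - 7*(2) = 1 = 1 ✓

h = 1, g = 2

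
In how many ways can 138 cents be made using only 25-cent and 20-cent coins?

We need non-negative integers (x, y) with 25x + 20y = 138.
For each x from 0 to 5, check if (138 - 25x) is a non-negative multiple of 20.
Solutions (x, y): none
Count: 0

0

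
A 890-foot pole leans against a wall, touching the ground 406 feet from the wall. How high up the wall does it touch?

The ladder, wall, and ground form a right triangle with hypotenuse 890 and one leg 406.
By the Pythagorean theorem: h² = 890² - 406² = 792100 - 164836 = 627264
h = √627264 = 792 feet

792 feet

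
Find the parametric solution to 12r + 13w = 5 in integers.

Step 1: Compute gcd(12, 13) = 1.
Since 1 divides 5, solutions exist.

Step 2: Find a particular solution using extended Euclidean algorithm.
We get r₀ = -5, w₀ = 5.
Check: 12*-5 + 13*5 = 5 = 5 ✓

Step 3: Write the general solution.
r = -5 + (13/1)t = -5 + 13t
w = 5 - (12/1)t = 5 - 12t
for any integer t.

r = -5 + 13t, w = 5 - 12t for integer t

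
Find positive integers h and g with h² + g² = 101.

We need to find integers h, g > 0 such that h² + g² = 101.
Trying h = 1: g² = 101 - 1² = 101 - 1 = 100
g = 10
Check: 1² + 10² = 1 + 100 = 101 ✓

101 = 1² + 10²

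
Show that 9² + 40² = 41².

Compute a² + b²:
9² + 40² = 81 + 1600 = 1681
Compute c²:
41² = 1681
Since 1681 = 1681, it is a Pythagorean triple.

Yes, it is a Pythagorean triple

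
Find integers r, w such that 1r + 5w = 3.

Step 1: Check solvability.
gcd(1, 5) = 1
Since 1 divides 3, solutions exist.

Step 2: Apply extended Euclidean algorithm to find gcd.
We find integers such that 1*x0 + 5*y0 = 1

Step 3: Scale the particular solution.
Multiply by 3/1 = 3:
r = 3, w = 0

Step 4: Verify.
1*(3) + 5*(0) = 3 = 3 ✓

r = 3, w = 0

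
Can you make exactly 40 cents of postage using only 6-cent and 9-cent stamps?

We need non-negative x, y with 6x + 9y = 40.
gcd(6, 9) = 3, and 3 does not divide 40.
No integer solutions exist, so certainly no non-negative ones.

No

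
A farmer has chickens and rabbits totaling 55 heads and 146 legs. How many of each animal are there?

Let c = chickens, r = rabbits.
Heads: c + r = 55
Legs: 2c + 4r = 146
From the first equation, c = 55 - r. Substitute:
2(55 - r) + 4r = 146
110 + 2r = 146
r = (146 - 110)/2 = 18
c = 55 - 18 = 37

Chickens: 37, Rabbits: 18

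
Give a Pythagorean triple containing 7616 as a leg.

We need the other leg and hypotenuse such that 7616² + x² = c².
Take x = 5145, c = 9191: 7616² + 5145² = 58003456 + 26471025 = 84474481 = 9191² ✓
Triple: (5145, 7616, 9191)

(5145, 7616, 9191)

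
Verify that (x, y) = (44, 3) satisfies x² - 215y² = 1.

Compute x² = 44² = 1936
Compute 215y² = 215·3² = 215·9 = 1935
x² - 215y² = 1936 - 1935 = 1
Since this equals 1, (44, 3) is a solution.

Yes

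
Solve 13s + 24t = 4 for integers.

Step 1: Check solvability.
gcd(13, 24) = 1
Since 1 divides 4, solutions exist.

Step 2: Apply extended Euclidean algorithm to find gcd.
We find integers such that 13*x0 + 24*y0 = 1

Step 3: Scale the particular solution.
Multiply by 4/1 = 4:
s = -44, t = 24

Step 4: Verify.
13*(-44) + 24*(24) = 4 = 4 ✓

s = -44, t = 24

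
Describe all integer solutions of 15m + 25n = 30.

Step 1: Compute gcd(15, 25) = 5.
Since 5 divides 30, solutions exist.

Step 2: Find a particular solution using extended Euclidean algorithm.
We get m₀ = 12, n₀ = -6.
Check: 15*12 + 25*-6 = 30 = 30 ✓

Step 3: Write the general solution.
m = 12 + (25/5)t = 12 + 5t
n = -6 - (15/5)t = -6 - 3t
for any integer t.

m = 12 + 5t, n = -6 - 3t for integer t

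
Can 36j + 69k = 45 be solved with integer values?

Step 1: Compute gcd(36, 69).
gcd(36, 69) = 3

Step 2: Check divisibility.
Does 3 divide 45? 45 = 3 x 15, so yes.

By the theorem on linear Diophantine equations, 36j + 69k = 45 has integer solutions if and only if gcd(36, 69) divides 45. Since 3 | 45, solutions exist.

Yes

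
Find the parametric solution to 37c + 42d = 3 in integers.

Step 1: Compute gcd(37, 42) = 1.
Since 1 divides 3, solutions exist.

Step 2: Find a particular solution using extended Euclidean algorithm.
We get c₀ = -51, d₀ = 45.
Check: 37*-51 + 42*45 = 3 = 3 ✓

Step 3: Write the general solution.
c = -51 + (42/1)t = -51 + 42t
d = 45 - (37/1)t = 45 - 37t
for any integer t.

c = -51 + 42t, d = 45 - 37t for integer t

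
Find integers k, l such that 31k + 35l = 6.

Step 1: Check solvability.
gcd(31, 35) = 1
Since 1 divides 6, solutions exist.

Step 2: Apply extended Euclidean algorithm to find gcd.
We find integers such that 31*x0 + 35*y0 = 1

Step 3: Scale the particular solution.
Multiply by 6/1 = 6:
k = -54, l = 48

Step 4: Verify.
31*(-54) + 35*(48) = 6 = 6 ✓

k = -54, l = 48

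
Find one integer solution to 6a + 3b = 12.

Step 1: Check solvability.
gcd(6, 3) = 3
Since 3 divides 12, solutions exist.

Step 2: Apply extended Euclidean algorithm to find gcd.
We find integers such that 6*x0 + 3*y0 = 3

Step 3: Scale the particular solution.
Multiply by 12/3 = 4:
a = 0, b = 4

Step 4: Verify.
6*(0) + 3*(4) = 12 = 12 ✓

a = 0, b = 4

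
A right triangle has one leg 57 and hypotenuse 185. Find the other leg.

b² = c² - a² = 34225 - 3249 = 30976
b = 176

176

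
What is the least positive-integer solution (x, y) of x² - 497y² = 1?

We seek the smallest positive integers (x, y) with x² - 497y² = 1, i.e., x² = 497y² + 1.
Try successive y values:
y = 1: x² = 497·1² + 1 = 498, not a perfect square
y = 2: x² = 497·2² + 1 = 1989, not a perfect square
y = 3: x² = 497·3² + 1 = 4474, not a perfect square
... continuing the search (or via continued fractions) ...
y = 53912: x² = 497·53912² + 1 = 1444532360769, x = 1201887 ✓

Verify: 1201887² - 497·53912² = 1444532360769 - 1444532360768 = 1 ✓

x = 1201887, y = 53912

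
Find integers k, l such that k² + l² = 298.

We need to find integers k, l > 0 such that k² + l² = 298.
Trying k = 3: l² = 298 - 3² = 298 - 9 = 289
l = 17
Check: 3² + 17² = 9 + 289 = 298 ✓

298 = 3² + 17²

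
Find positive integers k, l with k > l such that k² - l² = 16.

Factor: k² - l² = (k+l)(k-l) = 16.
We need two factors of 16 with the same parity.
Use k+l = 8 and k-l = 2 (product 8·2 = 16).
Adding: 2k = 10, so k = 5.
Subtracting: 2l = 6, so l = 3.
Check: 5² - 3² = 25 - 9 = 16 ✓

k = 5, l = 3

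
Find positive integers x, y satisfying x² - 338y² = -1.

We need x² = 338y² - 1. Try successive y:
y = 1: x² = 338·1² - 1 = 337, not a perfect square
y = 2: x² = 338·2² - 1 = 1351, not a perfect square
y = 3: x² = 338·3² - 1 = 3041, not a perfect square
...
y = 13: x² = 338·13² - 1 = 57121 = 239² ✓
Check: 239² - 338·13² = 57121 - 57122 = -1 ✓

x = 239, y = 13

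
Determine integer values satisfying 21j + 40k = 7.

Step 1: Check solvability.
gcd(21, 40) = 1
Since 1 divides 7, solutions exist.

Step 2: Apply extended Euclidean algorithm to find gcd.
We find integers such that 21*x0 + 40*y0 = 1

Step 3: Scale the particular solution.
Multiply by 7/1 = 7:
j = -133, k = 70

Step 4: Verify.
21*(-133) + 40*(70) = 7 = 7 ✓

j = -133, k = 70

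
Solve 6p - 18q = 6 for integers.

Step 1: Check solvability.
gcd(6, 18) = 6
Since 6 divides 6, solutions exist.

Step 2: Apply extended Euclidean algorithm to find gcd.
We find integers such that 6*x0 + 18*y0 = 6

Step 3: Scale the particular solution.
Multiply by 6/6 = 1:
p = 1, q = 0

Step 4: Verify.
6*(1) - 18*(0) = 6 = 6 ✓

p = 1, q = 0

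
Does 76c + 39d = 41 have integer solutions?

Step 1: Compute gcd(76, 39).
gcd(76, 39) = 1

Step 2: Check divisibility.
Does 1 divide 41? 41 = 1 x 41, so yes.

By the theorem on linear Diophantine equations, 76c + 39d = 41 has integer solutions if and only if gcd(76, 39) divides 41. Since 1 | 41, solutions exist.

Yes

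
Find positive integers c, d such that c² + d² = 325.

Search for c with 325 - c² a perfect square.
c = 1: 325 - 1² = 325 - 1 = 324 = 18² ✓
So c = 1, d = 18.

c = 1, d = 18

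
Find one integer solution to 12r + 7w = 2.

Step 1: Check solvability.
gcd(12, 7) = 1
Since 1 divides 2, solutions exist.

Step 2: Apply extended Euclidean algorithm to find gcd.
We find integers such that 12*x0 + 7*y0 = 1

Step 3: Scale the particular solution.
Multiply by 2/1 = 2:
r = 6, w = -10

Step 4: Verify.
12*(6) + 7*(-10) = 2 = 2 ✓

r = 6, w = -10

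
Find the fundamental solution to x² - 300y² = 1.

We seek the smallest positive integers (x, y) with x² - 300y² = 1, i.e., x² = 300y² + 1.
Try successive y values:
y = 1: x² = 300·1² + 1 = 301, not a perfect square
y = 2: x² = 300·2² + 1 = 1201, not a perfect square
y = 3: x² = 300·3² + 1 = 2701, not a perfect square
... continuing the search (or via continued fractions) ...
y = 78: x² = 300·78² + 1 = 1825201, x = 1351 ✓

Verify: 1351² - 300·78² = 1825201 - 1825200 = 1 ✓

x = 1351, y = 78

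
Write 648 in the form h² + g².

We need to find integers h, g > 0 such that h² + g² = 648.
Trying h = 18: g² = 648 - 18² = 648 - 324 = 324
g = 18
Check: 18² + 18² = 324 + 324 = 648 ✓

648 = 18² + 18²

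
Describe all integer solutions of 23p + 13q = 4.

Step 1: Compute gcd(23, 13) = 1.
Since 1 divides 4, solutions exist.

Step 2: Find a particular solution using extended Euclidean algorithm.
We get p₀ = 16, q₀ = -28.
Check: 23*16 + 13*-28 = 4 = 4 ✓

Step 3: Write the general solution.
p = 16 + (13/1)t = 16 + 13t
q = -28 - (23/1)t = -28 - 23t
for any integer t.

p = 16 + 13t, q = -28 - 23t for integer t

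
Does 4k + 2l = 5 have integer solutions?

Step 1: Compute gcd(4, 2).
gcd(4, 2) = 2

Step 2: Check divisibility.
Does 2 divide 5? 5 = 2 x 2 + 1, so no.

By the theorem on linear Diophantine equations, 4k + 2l = 5 has integer solutions if and only if gcd(4, 2) divides 5. Since 2 does not divide 5, no solutions exist.

No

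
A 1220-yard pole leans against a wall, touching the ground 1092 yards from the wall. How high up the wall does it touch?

The ladder, wall, and ground form a right triangle with hypotenuse 1220 and one leg 1092.
By the Pythagorean theorem: h² = 1220² - 1092² = 1488400 - 1192464 = 295936
h = √295936 = 544 yards

544 yards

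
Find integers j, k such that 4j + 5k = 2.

Step 1: Check solvability.
gcd(4, 5) = 1
Since 1 divides 2, solutions exist.

Step 2: Apply extended Euclidean algorithm to find gcd.
We find integers such that 4*x0 + 5*y0 = 1

Step 3: Scale the particular solution.
Multiply by 2/1 = 2:
j = -2, k = 2

Step 4: Verify.
4*(-2) + 5*(2) = 2 = 2 ✓

j = -2, k = 2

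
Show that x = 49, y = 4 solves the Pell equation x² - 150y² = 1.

Compute x² = 49² = 2401
Compute 150y² = 150·4² = 150·16 = 2400
x² - 150y² = 2401 - 2400 = 1
Since this equals 1, (49, 4) is a solution.

Yes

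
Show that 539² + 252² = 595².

Compute a² + b² = 539² + 252² = 290521 + 63504 = 354025
Compute c² = 595² = 354025
Since 354025 = 354025, confirmed.

Yes, it is a Pythagorean triple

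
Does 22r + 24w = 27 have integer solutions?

Step 1: Compute gcd(22, 24).
gcd(22, 24) = 2

Step 2: Check divisibility.
Does 2 divide 27? 27 = 2 x 13 + 1, so no.

By the theorem on linear Diophantine equations, 22r + 24w = 27 has integer solutions if and only if gcd(22, 24) divides 27. Since 2 does not divide 27, no solutions exist.

No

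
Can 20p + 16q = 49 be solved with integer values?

Step 1: Compute gcd(20, 16).
gcd(20, 16) = 4

Step 2: Check divisibility.
Does 4 divide 49? 49 = 4 x 12 + 1, so no.

By the theorem on linear Diophantine equations, 20p + 16q = 49 has integer solutions if and only if gcd(20, 16) divides 49. Since 4 does not divide 49, no solutions exist.

No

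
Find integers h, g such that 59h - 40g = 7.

Step 1: Check solvability.
gcd(59, 40) = 1
Since 1 divides 7, solutions exist.

Step 2: Apply extended Euclidean algorithm to find gcd.
We find integers such that 59*x0 + 40*y0 = 1

Step 3: Scale the particular solution.
Multiply by 7/1 = 7:
h = 133, g = 196

Step 4: Verify.
59*(133) - 40*(196) = 7 = 7 ✓

h = 133, g = 196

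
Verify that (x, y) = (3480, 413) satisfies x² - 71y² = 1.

Compute x² = 3480² = 12110400
Compute 71y² = 71·413² = 71·170569 = 12110399
x² - 71y² = 12110400 - 12110399 = 1
Since this equals 1, (3480, 413) is a solution.

Yes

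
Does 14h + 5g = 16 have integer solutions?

Step 1: Compute gcd(14, 5).
gcd(14, 5) = 1

Step 2: Check divisibility.
Does 1 divide 16? 16 = 1 x 16, so yes.

By the theorem on linear Diophantine equations, 14h + 5g = 16 has integer solutions if and only if gcd(14, 5) divides 16. Since 1 | 16, solutions exist.

Yes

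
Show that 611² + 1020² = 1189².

Compute a² + b² = 611² + 1020² = 373321 + 1040400 = 1413721
Compute c² = 1189² = 1413721
Since 1413721 = 1413721, confirmed.

Yes, it is a Pythagorean triple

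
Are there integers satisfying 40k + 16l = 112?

Step 1: Compute gcd(40, 16).
gcd(40, 16) = 8

Step 2: Check divisibility.
Does 8 divide 112? 112 = 8 x 14, so yes.

By the theorem on linear Diophantine equations, 40k + 16l = 112 has integer solutions if and only if gcd(40, 16) divides 112. Since 8 | 112, solutions exist.

Yes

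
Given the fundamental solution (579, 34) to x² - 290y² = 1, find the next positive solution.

Solutions to x² - Dy² = 1 are generated by powers of (x₀ + y₀√D).
The next solution satisfies x₁ + y₁√290 = (x₀ + y₀√290)², giving:
x₁ = x₀² + 290y₀² = 579² + 290·34² = 335241 + 335240 = 670481
y₁ = 2x₀y₀ = 2·579·34 = 39372

Verify: 670481² - 290·39372² = 449544771361 - 449544771360 = 1 ✓

x = 670481, y = 39372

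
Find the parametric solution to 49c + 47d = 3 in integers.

Step 1: Compute gcd(49, 47) = 1.
Since 1 divides 3, solutions exist.

Step 2: Find a particular solution using extended Euclidean algorithm.
We get c₀ = -69, d₀ = 72.
Check: 49*-69 + 47*72 = 3 = 3 ✓

Step 3: Write the general solution.
c = -69 + (47/1)t = -69 + 47t
d = 72 - (49/1)t = 72 - 49t
for any integer t.

c = -69 + 47t, d = 72 - 49t for integer t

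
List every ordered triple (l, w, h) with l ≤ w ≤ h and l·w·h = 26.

Iterate l from 1 to ⌊26^(1/3)⌋. For each l dividing 26, iterate w ≥ l with w dividing 26/l, and set h = 26/(l·w).
Triples found (2): (1×1×26), (1×2×13)

(1×1×26), (1×2×13)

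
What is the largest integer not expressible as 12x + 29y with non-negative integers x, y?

For two coprime denominations a and b, the Frobenius number (largest value not representable as a non-negative combination) is ab - a - b.
Here gcd(12, 29) = 1, so they are coprime.
F(12, 29) = 12·29 - 12 - 29 = 348 - 41 = 307

307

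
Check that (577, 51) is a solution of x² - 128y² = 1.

Compute x² = 577² = 332929
Compute 128y² = 128·51² = 128·2601 = 332928
x² - 128y² = 332929 - 332928 = 1
Since this equals 1, (577, 51) is a solution.

Yes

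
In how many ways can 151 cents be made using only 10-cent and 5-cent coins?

We need non-negative integers (x, y) with 10x + 5y = 151.
For each x from 0 to 15, check if (151 - 10x) is a non-negative multiple of 5.
Solutions (x, y): none
Count: 0

0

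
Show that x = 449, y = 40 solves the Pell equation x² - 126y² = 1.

Compute x² = 449² = 201601
Compute 126y² = 126·40² = 126·1600 = 201600
x² - 126y² = 201601 - 201600 = 1
Since this equals 1, (449, 40) is a solution.

Yes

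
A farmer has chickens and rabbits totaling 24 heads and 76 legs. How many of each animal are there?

Let c = chickens, r = rabbits.
Heads: c + r = 24
Legs: 2c + 4r = 76
From the first equation, c = 24 - r. Substitute:
2(24 - r) + 4r = 76
48 + 2r = 76
r = (76 - 48)/2 = 14
c = 24 - 14 = 10

Chickens: 10, Rabbits: 14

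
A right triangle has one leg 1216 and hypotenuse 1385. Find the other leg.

a² = c² - b² = 1918225 - 1478656 = 439569
a = 663

663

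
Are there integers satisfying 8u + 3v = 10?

Step 1: Compute gcd(8, 3).
gcd(8, 3) = 1

Step 2: Check divisibility.
Does 1 divide 10? 10 = 1 x 10, so yes.

By the theorem on linear Diophantine equations, 8u + 3v = 10 has integer solutions if and only if gcd(8, 3) divides 10. Since 1 | 10, solutions exist.

Yes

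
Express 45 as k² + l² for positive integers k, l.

We need to find integers k, l > 0 such that k² + l² = 45.
Trying k = 3: l² = 45 - 3² = 45 - 9 = 36
l = 6
Check: 3² + 6² = 9 + 36 = 45 ✓

45 = 3² + 6²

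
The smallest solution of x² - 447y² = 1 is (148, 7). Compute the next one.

Solutions to x² - Dy² = 1 are generated by powers of (x₀ + y₀√D).
The next solution satisfies x₁ + y₁√447 = (x₀ + y₀√447)², giving:
x₁ = x₀² + 447y₀² = 148² + 447·7² = 21904 + 21903 = 43807
y₁ = 2x₀y₀ = 2·148·7 = 2072

Verify: 43807² - 447·2072² = 1919053249 - 1919053248 = 1 ✓

x = 43807, y = 2072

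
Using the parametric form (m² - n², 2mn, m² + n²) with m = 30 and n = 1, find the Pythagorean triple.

a = m² - n² = 900 - 1 = 899
b = 2mn = 2·30·1 = 60
c = m² + n² = 900 + 1 = 901
Verify: 899² + 60² = 808201 + 3600 = 811801 = 901² ✓

(899, 60, 901)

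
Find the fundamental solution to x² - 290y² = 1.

We seek the smallest positive integers (x, y) with x² - 290y² = 1, i.e., x² = 290y² + 1.
Try successive y values:
y = 1: x² = 290·1² + 1 = 291, not a perfect square
y = 2: x² = 290·2² + 1 = 1161, not a perfect square
y = 3: x² = 290·3² + 1 = 2611, not a perfect square
... continuing the search (or via continued fractions) ...
y = 34: x² = 290·34² + 1 = 335241, x = 579 ✓

Verify: 579² - 290·34² = 335241 - 335240 = 1 ✓

x = 579, y = 34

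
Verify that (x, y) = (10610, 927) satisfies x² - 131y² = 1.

Compute x² = 10610² = 112572100
Compute 131y² = 131·927² = 131·859329 = 112572099
x² - 131y² = 112572100 - 112572099 = 1
Since this equals 1, (10610, 927) is a solution.

Yes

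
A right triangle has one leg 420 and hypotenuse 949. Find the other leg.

a² = c² - b² = 900601 - 176400 = 724201
a = 851

851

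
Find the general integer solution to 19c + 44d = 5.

Step 1: Compute gcd(19, 44) = 1.
Since 1 divides 5, solutions exist.

Step 2: Find a particular solution using extended Euclidean algorithm.
We get c₀ = 35, d₀ = -15.
Check: 19*35 + 44*-15 = 5 = 5 ✓

Step 3: Write the general solution.
c = 35 + (44/1)t = 35 + 44t
d = -15 - (19/1)t = -15 - 19t
for any integer t.

c = 35 + 44t, d = -15 - 19t for integer t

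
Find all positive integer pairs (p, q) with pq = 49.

The positive divisors of 49 are: 1, 7, 49.
Each divisor d gives the pair (d, 49/d):
(1, 49), (7, 7), (49, 1)

(1, 49), (7, 7), (49, 1)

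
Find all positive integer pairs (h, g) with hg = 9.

The positive divisors of 9 are: 1, 3, 9.
Each divisor d gives the pair (d, 9/d):
(1, 9), (3, 3), (9, 1)

(1, 9), (3, 3), (9, 1)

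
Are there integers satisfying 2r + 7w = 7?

Step 1: Compute gcd(2, 7).
gcd(2, 7) = 1

Step 2: Check divisibility.
Does 1 divide 7? 7 = 1 x 7, so yes.

By the theorem on linear Diophantine equations, 2r + 7w = 7 has integer solutions if and only if gcd(2, 7) divides 7. Since 1 | 7, solutions exist.

Yes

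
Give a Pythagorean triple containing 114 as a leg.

We need the other leg and hypotenuse such that 114² + x² = c².
Take x = 352, c = 370: 114² + 352² = 12996 + 123904 = 136900 = 370² ✓
Triple: (114, 352, 370)

(114, 352, 370)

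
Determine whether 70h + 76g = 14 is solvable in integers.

Step 1: Compute gcd(70, 76).
gcd(70, 76) = 2

Step 2: Check divisibility.
Does 2 divide 14? 14 = 2 x 7, so yes.

By the theorem on linear Diophantine equations, 70h + 76g = 14 has integer solutions if and only if gcd(70, 76) divides 14. Since 2 | 14, solutions exist.

Yes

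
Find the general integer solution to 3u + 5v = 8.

Step 1: Compute gcd(3, 5) = 1.
Since 1 divides 8, solutions exist.

Step 2: Find a particular solution using extended Euclidean algorithm.
We get u₀ = 16, v₀ = -8.
Check: 3*16 + 5*-8 = 8 = 8 ✓

Step 3: Write the general solution.
u = 16 + (5/1)t = 16 + 5t
v = -8 - (3/1)t = -8 - 3t
for any integer t.

u = 16 + 5t, v = -8 - 3t for integer t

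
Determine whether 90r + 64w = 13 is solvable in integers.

Step 1: Compute gcd(90, 64).
gcd(90, 64) = 2

Step 2: Check divisibility.
Does 2 divide 13? 13 = 2 x 6 + 1, so no.

By the theorem on linear Diophantine equations, 90r + 64w = 13 has integer solutions if and only if gcd(90, 64) divides 13. Since 2 does not divide 13, no solutions exist.

No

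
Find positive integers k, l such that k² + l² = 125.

Search for k with 125 - k² a perfect square.
k = 2: 125 - 2² = 125 - 4 = 121 = 11² ✓
So k = 2, l = 11.

k = 2, l = 11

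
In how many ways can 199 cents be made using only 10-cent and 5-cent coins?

We need non-negative integers (x, y) with 10x + 5y = 199.
For each x from 0 to 19, check if (199 - 10x) is a non-negative multiple of 5.
Solutions (x, y): none
Count: 0

0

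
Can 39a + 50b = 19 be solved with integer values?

Step 1: Compute gcd(39, 50).
gcd(39, 50) = 1

Step 2: Check divisibility.
Does 1 divide 19? 19 = 1 x 19, so yes.

By the theorem on linear Diophantine equations, 39a + 50b = 19 has integer solutions if and only if gcd(39, 50) divides 19. Since 1 | 19, solutions exist.

Yes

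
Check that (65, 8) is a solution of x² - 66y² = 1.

Compute x² = 65² = 4225
Compute 66y² = 66·8² = 66·64 = 4224
x² - 66y² = 4225 - 4224 = 1
Since this equals 1, (65, 8) is a solution.

Yes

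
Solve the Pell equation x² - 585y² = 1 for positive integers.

We seek the smallest positive integers (x, y) with x² - 585y² = 1, i.e., x² = 585y² + 1.
Try successive y values:
y = 1: x² = 585·1² + 1 = 586, not a perfect square
y = 2: x² = 585·2² + 1 = 2341, not a perfect square
y = 3: x² = 585·3² + 1 = 5266, not a perfect square
... continuing the search (or via continued fractions) ...
y = 1376: x² = 585·1376² + 1 = 1107624961, x = 33281 ✓

Verify: 33281² - 585·1376² = 1107624961 - 1107624960 = 1 ✓

x = 33281, y = 1376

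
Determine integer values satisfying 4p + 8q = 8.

Step 1: Check solvability.
gcd(4, 8) = 4
Since 4 divides 8, solutions exist.

Step 2: Apply extended Euclidean algorithm to find gcd.
We find integers such that 4*x0 + 8*y0 = 4

Step 3: Scale the particular solution.
Multiply by 8/4 = 2:
p = 2, q = 0

Step 4: Verify.
4*(2) + 8*(0) = 8 = 8 ✓

p = 2, q = 0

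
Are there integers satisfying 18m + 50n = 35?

Step 1: Compute gcd(18, 50).
gcd(18, 50) = 2

Step 2: Check divisibility.
Does 2 divide 35? 35 = 2 x 17 + 1, so no.

By the theorem on linear Diophantine equations, 18m + 50n = 35 has integer solutions if and only if gcd(18, 50) divides 35. Since 2 does not divide 35, no solutions exist.

No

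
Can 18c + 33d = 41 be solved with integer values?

Step 1: Compute gcd(18, 33).
gcd(18, 33) = 3

Step 2: Check divisibility.
Does 3 divide 41? 41 = 3 x 13 + 2, so no.

By the theorem on linear Diophantine equations, 18c + 33d = 41 has integer solutions if and only if gcd(18, 33) divides 41. Since 3 does not divide 41, no solutions exist.

No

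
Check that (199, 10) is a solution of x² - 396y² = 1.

Compute x² = 199² = 39601
Compute 396y² = 396·10² = 396·100 = 39600
x² - 396y² = 39601 - 39600 = 1
Since this equals 1, (199, 10) is a solution.

Yes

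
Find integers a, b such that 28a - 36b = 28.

Step 1: Check solvability.
gcd(28, 36) = 4
Since 4 divides 28, solutions exist.

Step 2: Apply extended Euclidean algorithm to find gcd.
We find integers such that 28*x0 + 36*y0 = 4

Step 3: Scale the particular solution.
Multiply by 28/4 = 7:
a = 28, b = 21

Step 4: Verify.
28*(28) - 36*(21) = 28 = 28 ✓

a = 28, b = 21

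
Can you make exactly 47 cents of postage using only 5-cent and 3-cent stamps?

We need non-negative x, y with 5x + 3y = 47.
gcd(5, 3) = 1 divides 47, so integer solutions exist.
Search for a non-negative one: x = 1 gives 3y = 47 - 5 = 42, so y = 14.
Check: 5·1 + 3·14 = 47 ✓

Yes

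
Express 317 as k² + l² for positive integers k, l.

We need to find integers k, l > 0 such that k² + l² = 317.
Trying k = 11: l² = 317 - 11² = 317 - 121 = 196
l = 14
Check: 11² + 14² = 121 + 196 = 317 ✓

317 = 11² + 14²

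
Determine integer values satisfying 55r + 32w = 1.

Step 1: Check solvability.
gcd(55, 32) = 1
Since 1 divides 1, solutions exist.

Step 2: Apply extended Euclidean algorithm to find gcd.
We find integers such that 55*x0 + 32*y0 = 1

Step 3: Scale the particular solution.
Multiply by 1/1 = 1:
r = 7, w = -12

Step 4: Verify.
55*(7) + 32*(-12) = 1 = 1 ✓

r = 7, w = -12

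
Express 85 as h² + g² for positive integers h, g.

We need to find integers h, g > 0 such that h² + g² = 85.
Trying h = 2: g² = 85 - 2² = 85 - 4 = 81
g = 9
Check: 2² + 9² = 4 + 81 = 85 ✓

85 = 2² + 9²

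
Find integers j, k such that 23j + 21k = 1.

Step 1: Check solvability.
gcd(23, 21) = 1
Since 1 divides 1, solutions exist.

Step 2: Apply extended Euclidean algorithm to find gcd.
We find integers such that 23*x0 + 21*y0 = 1

Step 3: Scale the particular solution.
Multiply by 1/1 = 1:
j = -10, k = 11

Step 4: Verify.
23*(-10) + 21*(11) = 1 = 1 ✓

j = -10, k = 11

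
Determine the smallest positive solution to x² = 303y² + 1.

We seek the smallest positive integers (x, y) with x² - 303y² = 1, i.e., x² = 303y² + 1.
Try successive y values:
y = 1: x² = 303·1² + 1 = 304, not a perfect square
y = 2: x² = 303·2² + 1 = 1213, not a perfect square
y = 3: x² = 303·3² + 1 = 2728, not a perfect square
... continuing the search (or via continued fractions) ...
y = 145: x² = 303·145² + 1 = 6370576, x = 2524 ✓

Verify: 2524² - 303·145² = 6370576 - 6370575 = 1 ✓

x = 2524, y = 145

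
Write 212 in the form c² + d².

We need to find integers c, d > 0 such that c² + d² = 212.
Trying c = 4: d² = 212 - 4² = 212 - 16 = 196
d = 14
Check: 4² + 14² = 16 + 196 = 212 ✓

212 = 4² + 14²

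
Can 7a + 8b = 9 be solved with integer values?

Step 1: Compute gcd(7, 8).
gcd(7, 8) = 1

Step 2: Check divisibility.
Does 1 divide 9? 9 = 1 x 9, so yes.

By the theorem on linear Diophantine equations, 7a + 8b = 9 has integer solutions if and only if gcd(7, 8) divides 9. Since 1 | 9, solutions exist.

Yes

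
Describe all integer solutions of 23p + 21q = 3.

Step 1: Compute gcd(23, 21) = 1.
Since 1 divides 3, solutions exist.

Step 2: Find a particular solution using extended Euclidean algorithm.
We get p₀ = -30, q₀ = 33.
Check: 23*-30 + 21*33 = 3 = 3 ✓

Step 3: Write the general solution.
p = -30 + (21/1)t = -30 + 21t
q = 33 - (23/1)t = 33 - 23t
for any integer t.

p = -30 + 21t, q = 33 - 23t for integer t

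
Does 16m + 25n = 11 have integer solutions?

Step 1: Compute gcd(16, 25).
gcd(16, 25) = 1

Step 2: Check divisibility.
Does 1 divide 11? 11 = 1 x 11, so yes.

By the theorem on linear Diophantine equations, 16m + 25n = 11 has integer solutions if and only if gcd(16, 25) divides 11. Since 1 | 11, solutions exist.

Yes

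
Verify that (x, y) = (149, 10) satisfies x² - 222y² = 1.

Compute x² = 149² = 22201
Compute 222y² = 222·10² = 222·100 = 22200
x² - 222y² = 22201 - 22200 = 1
Since this equals 1, (149, 10) is a solution.

Yes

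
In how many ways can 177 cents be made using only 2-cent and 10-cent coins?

We need non-negative integers (x, y) with 2x + 10y = 177.
For each x from 0 to 88, check if (177 - 2x) is a non-negative multiple of 10.
Solutions (x, y): none
Count: 0

0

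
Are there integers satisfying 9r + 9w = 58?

Step 1: Compute gcd(9, 9).
gcd(9, 9) = 9

Step 2: Check divisibility.
Does 9 divide 58? 58 = 9 x 6 + 4, so no.

By the theorem on linear Diophantine equations, 9r + 9w = 58 has integer solutions if and only if gcd(9, 9) divides 58. Since 9 does not divide 58, no solutions exist.

No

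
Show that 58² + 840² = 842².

Compute a² + b²:
58² + 840² = 3364 + 705600 = 708964
Compute c²:
842² = 708964
Since 708964 = 708964, it is a Pythagorean triple.

Yes, it is a Pythagorean triple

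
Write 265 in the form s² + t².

We need to find integers s, t > 0 such that s² + t² = 265.
Trying s = 3: t² = 265 - 3² = 265 - 9 = 256
t = 16
Check: 3² + 16² = 9 + 256 = 265 ✓

265 = 3² + 16²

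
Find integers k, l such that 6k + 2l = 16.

Step 1: Check solvability.
gcd(6, 2) = 2
Since 2 divides 16, solutions exist.

Step 2: Apply extended Euclidean algorithm to find gcd.
We find integers such that 6*x0 + 2*y0 = 2

Step 3: Scale the particular solution.
Multiply by 16/2 = 8:
k = 0, l = 8

Step 4: Verify.
6*(0) + 2*(8) = 16 = 16 ✓

k = 0, l = 8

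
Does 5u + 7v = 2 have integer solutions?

Step 1: Compute gcd(5, 7).
gcd(5, 7) = 1

Step 2: Check divisibility.
Does 1 divide 2? 2 = 1 x 2, so yes.

By the theorem on linear Diophantine equations, 5u + 7v = 2 has integer solutions if and only if gcd(5, 7) divides 2. Since 1 | 2, solutions exist.

Yes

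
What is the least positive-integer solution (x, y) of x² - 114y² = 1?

We seek the smallest positive integers (x, y) with x² - 114y² = 1, i.e., x² = 114y² + 1.
Try successive y values:
y = 1: x² = 114·1² + 1 = 115, not a perfect square
y = 2: x² = 114·2² + 1 = 457, not a perfect square
y = 3: x² = 114·3² + 1 = 1027, not a perfect square
... continuing the search (or via continued fractions) ...
y = 96: x² = 114·96² + 1 = 1050625, x = 1025 ✓

Verify: 1025² - 114·96² = 1050625 - 1050624 = 1 ✓

x = 1025, y = 96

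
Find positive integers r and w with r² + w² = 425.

We need to find integers r, w > 0 such that r² + w² = 425.
Trying r = 5: w² = 425 - 5² = 425 - 25 = 400
w = 20
Check: 5² + 20² = 25 + 400 = 425 ✓

425 = 5² + 20²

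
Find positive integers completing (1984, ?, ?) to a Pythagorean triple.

We need the other leg and hypotenuse such that 1984² + x² = c².
Take x = 63, c = 1985: 1984² + 63² = 3936256 + 3969 = 3940225 = 1985² ✓
Triple: (63, 1984, 1985)

(63, 1984, 1985)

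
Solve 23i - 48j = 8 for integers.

Step 1: Check solvability.
gcd(23, 48) = 1
Since 1 divides 8, solutions exist.

Step 2: Apply extended Euclidean algorithm to find gcd.
We find integers such that 23*x0 + 48*y0 = 1

Step 3: Scale the particular solution.
Multiply by 8/1 = 8:
i = 184, j = 88

Step 4: Verify.
23*(184) - 48*(88) = 8 = 8 ✓

i = 184, j = 88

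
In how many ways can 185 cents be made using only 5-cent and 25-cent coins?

We need non-negative integers (x, y) with 5x + 25y = 185.
For each x from 0 to 37, check if (185 - 5x) is a non-negative multiple of 25.
Solutions (x, y): (2,7), (7,6), (12,5), (17,4), ...
Count: 8

8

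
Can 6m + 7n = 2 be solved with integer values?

Step 1: Compute gcd(6, 7).
gcd(6, 7) = 1

Step 2: Check divisibility.
Does 1 divide 2? 2 = 1 x 2, so yes.

By the theorem on linear Diophantine equations, 6m + 7n = 2 has integer solutions if and only if gcd(6, 7) divides 2. Since 1 | 2, solutions exist.

Yes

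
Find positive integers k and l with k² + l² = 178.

We need to find integers k, l > 0 such that k² + l² = 178.
Trying k = 3: l² = 178 - 3² = 178 - 9 = 169
l = 13
Check: 3² + 13² = 9 + 169 = 178 ✓

178 = 3² + 13²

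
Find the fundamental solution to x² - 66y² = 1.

We seek the smallest positive integers (x, y) with x² - 66y² = 1, i.e., x² = 66y² + 1.
Try successive y values:
y = 1: x² = 66·1² + 1 = 67, not a perfect square
y = 2: x² = 66·2² + 1 = 265, not a perfect square
y = 3: x² = 66·3² + 1 = 595, not a perfect square
... continuing the search (or via continued fractions) ...
y = 8: x² = 66·8² + 1 = 4225, x = 65 ✓

Verify: 65² - 66·8² = 4225 - 4224 = 1 ✓

x = 65, y = 8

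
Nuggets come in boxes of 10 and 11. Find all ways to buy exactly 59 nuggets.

We need non-negative integers (x, y) with 10x + 11y = 59.
For each x in 0..5, check if 59 - 10x is a non-negative multiple of 11.
No x yields an integer y ≥ 0.

No solution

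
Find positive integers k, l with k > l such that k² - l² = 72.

Factor: k² - l² = (k+l)(k-l) = 72.
We need two factors of 72 with the same parity.
Use k+l = 36 and k-l = 2 (product 36·2 = 72).
Adding: 2k = 38, so k = 19.
Subtracting: 2l = 34, so l = 17.
Check: 19² - 17² = 361 - 289 = 72 ✓

k = 19, l = 17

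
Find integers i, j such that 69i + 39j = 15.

Step 1: Check solvability.
gcd(69, 39) = 3
Since 3 divides 15, solutions exist.

Step 2: Apply extended Euclidean algorithm to find gcd.
We find integers such that 69*x0 + 39*y0 = 3

Step 3: Scale the particular solution.
Multiply by 15/3 = 5:
i = 20, j = -35

Step 4: Verify.
69*(20) + 39*(-35) = 15 = 15 ✓

i = 20, j = -35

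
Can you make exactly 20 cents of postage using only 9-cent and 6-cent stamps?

We need non-negative x, y with 9x + 6y = 20.
gcd(9, 6) = 3, and 3 does not divide 20.
No integer solutions exist, so certainly no non-negative ones.

No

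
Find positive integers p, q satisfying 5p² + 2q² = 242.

Try small values of p and check whether (242 - 5p²)/2 is a perfect square.
p = 4: 5·4² = 80, so 2q² = 242 - 80 = 162, giving q² = 81, q = 9.
Check: 5·4² + 2·9² = 80 + 162 = 242 ✓

p = 4, q = 9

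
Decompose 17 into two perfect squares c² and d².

We need to find integers c, d > 0 such that c² + d² = 17.
Trying c = 1: d² = 17 - 1² = 17 - 1 = 16
d = 4
Check: 1² + 4² = 1 + 16 = 17 ✓

17 = 1² + 4²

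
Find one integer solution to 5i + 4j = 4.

Step 1: Check solvability.
gcd(5, 4) = 1
Since 1 divides 4, solutions exist.

Step 2: Apply extended Euclidean algorithm to find gcd.
We find integers such that 5*x0 + 4*y0 = 1

Step 3: Scale the particular solution.
Multiply by 4/1 = 4:
i = 4, j = -4

Step 4: Verify.
5*(4) + 4*(-4) = 4 = 4 ✓

i = 4, j = -4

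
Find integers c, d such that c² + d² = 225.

We need to find integers c, d > 0 such that c² + d² = 225.
Trying c = 9: d² = 225 - 9² = 225 - 81 = 144
d = 12
Check: 9² + 12² = 81 + 144 = 225 ✓

225 = 9² + 12²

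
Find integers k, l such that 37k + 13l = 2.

Step 1: Check solvability.
gcd(37, 13) = 1
Since 1 divides 2, solutions exist.

Step 2: Apply extended Euclidean algorithm to find gcd.
We find integers such that 37*x0 + 13*y0 = 1

Step 3: Scale the particular solution.
Multiply by 2/1 = 2:
k = 12, l = -34

Step 4: Verify.
37*(12) + 13*(-34) = 2 = 2 ✓

k = 12, l = -34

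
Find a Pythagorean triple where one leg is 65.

We need the other leg and hypotenuse such that 65² + x² = c².
Take x = 72, c = 97: 65² + 72² = 4225 + 5184 = 9409 = 97² ✓
Triple: (65, 72, 97)

(65, 72, 97)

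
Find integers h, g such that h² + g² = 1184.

We need to find integers h, g > 0 such that h² + g² = 1184.
Trying h = 20: g² = 1184 - 20² = 1184 - 400 = 784
g = 28
Check: 20² + 28² = 400 + 784 = 1184 ✓

1184 = 20² + 28²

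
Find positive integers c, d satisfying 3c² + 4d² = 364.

Try small values of c and check whether (364 - 3c²)/4 is a perfect square.
c = 10: 3·10² = 300, so 4d² = 364 - 300 = 64, giving d² = 16, d = 4.
Check: 3·10² + 4·4² = 300 + 64 = 364 ✓

c = 10, d = 4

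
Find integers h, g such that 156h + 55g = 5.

Step 1: Check solvability.
gcd(156, 55) = 1
Since 1 divides 5, solutions exist.

Step 2: Apply extended Euclidean algorithm to find gcd.
We find integers such that 156*x0 + 55*y0 = 1

Step 3: Scale the particular solution.
Multiply by 5/1 = 5:
h = 30, g = -85

Step 4: Verify.
156*(30) + 55*(-85) = 5 = 5 ✓

h = 30, g = -85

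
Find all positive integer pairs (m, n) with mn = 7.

The positive divisors of 7 are: 1, 7.
Each divisor d gives the pair (d, 7/d):
(1, 7), (7, 1)

(1, 7), (7, 1)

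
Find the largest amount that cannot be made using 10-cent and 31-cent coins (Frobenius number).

For two coprime denominations a and b, the Frobenius number (largest value not representable as a non-negative combination) is ab - a - b.
Here gcd(10, 31) = 1, so they are coprime.
F(10, 31) = 10·31 - 10 - 31 = 310 - 41 = 269

269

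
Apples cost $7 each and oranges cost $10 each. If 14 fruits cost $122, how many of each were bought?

Let a = apples, o = oranges.
a + o = 14
7a + 10o = 122
Substitute o = 14 - a:
7a + 10(14 - a) = 122
(7 - 10)a = 122 - 140
-3a = -18
a = 6, o = 14 - 6 = 8

Apples: 6, Oranges: 8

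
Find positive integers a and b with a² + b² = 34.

We need to find integers a, b > 0 such that a² + b² = 34.
Trying a = 3: b² = 34 - 3² = 34 - 9 = 25
b = 5
Check: 3² + 5² = 9 + 25 = 34 ✓

34 = 3² + 5²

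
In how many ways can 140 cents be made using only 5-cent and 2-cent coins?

We need non-negative integers (x, y) with 5x + 2y = 140.
For each x from 0 to 28, check if (140 - 5x) is a non-negative multiple of 2.
Solutions (x, y): (0,70), (2,65), (4,60), (6,55), ...
Count: 15

15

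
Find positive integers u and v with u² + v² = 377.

We need to find integers u, v > 0 such that u² + v² = 377.
Trying u = 4: v² = 377 - 4² = 377 - 16 = 361
v = 19
Check: 4² + 19² = 16 + 361 = 377 ✓

377 = 4² + 19²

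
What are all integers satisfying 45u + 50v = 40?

Step 1: Compute gcd(45, 50) = 5.
Since 5 divides 40, solutions exist.

Step 2: Find a particular solution using extended Euclidean algorithm.
We get u₀ = -8, v₀ = 8.
Check: 45*-8 + 50*8 = 40 = 40 ✓

Step 3: Write the general solution.
u = -8 + (50/5)t = -8 + 10t
v = 8 - (45/5)t = 8 - 9t
for any integer t.

u = -8 + 10t, v = 8 - 9t for integer t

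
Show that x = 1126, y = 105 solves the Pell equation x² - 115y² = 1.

Compute x² = 1126² = 1267876
Compute 115y² = 115·105² = 115·11025 = 1267875
x² - 115y² = 1267876 - 1267875 = 1
Since this equals 1, (1126, 105) is a solution.

Yes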